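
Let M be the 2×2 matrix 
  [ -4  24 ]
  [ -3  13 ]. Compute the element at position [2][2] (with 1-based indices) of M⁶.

107857

Characteristic polynomial: μ^2 - 9μ + 20 = (μ - 5)(μ - 4), so the eigenvalues are 4, 5.
μ=5: eigenvector (-8, -3).
μ=4: eigenvector (3, 1).
P = [[-8, 3], [-3, 1]], D = diag(5, 4), P⁻¹ = [[1, -3], [3, -8]].
M⁶ = P·diag(15625, 4096)·P⁻¹ = [[-88136, 276696], [-34587, 107857]].
The requested entry is 107857.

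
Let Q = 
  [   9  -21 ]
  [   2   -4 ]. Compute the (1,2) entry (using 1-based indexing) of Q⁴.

Characteristic polynomial: r^2 - 5r + 6 = (r - 3)(r - 2), so the eigenvalues are 2, 3.
r=2: eigenvector (3, 1).
r=3: eigenvector (7, 2).
P = [[3, 7], [1, 2]], D = diag(2, 3), P⁻¹ = [[-2, 7], [1, -3]].
Q⁴ = P·diag(16, 81)·P⁻¹ = [[471, -1365], [130, -374]].
The requested entry is -1365.

-1365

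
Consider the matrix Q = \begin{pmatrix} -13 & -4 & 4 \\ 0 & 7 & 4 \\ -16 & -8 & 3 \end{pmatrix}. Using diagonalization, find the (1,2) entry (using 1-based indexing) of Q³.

Characteristic polynomial: λ^3 + 3λ^2 - 13λ - 15 = (λ - 3)(λ + 1)(λ + 5), so the eigenvalues are -5, -1, 3.
λ=3: eigenvector (1, -2, 2).
λ=-1: eigenvector (1, -1, 2).
λ=-5: eigenvector (-2, 1, -3).
P = [[1, 1, -2], [-2, -1, 1], [2, 2, -3]], D = diag(3, -1, -5), P⁻¹ = [[1, -1, -1], [-4, 1, 3], [-2, 0, 1]].
Q³ = P·diag(27, -1, -125)·P⁻¹ = [[-469, -28, 220], [192, 55, -68], [-688, -56, 315]].
The requested entry is -28.

-28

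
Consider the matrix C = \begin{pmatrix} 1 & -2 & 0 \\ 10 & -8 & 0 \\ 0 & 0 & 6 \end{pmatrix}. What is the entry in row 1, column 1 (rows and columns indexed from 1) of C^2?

-19

Characteristic polynomial: r^3 + r^2 - 30r - 72 = (r - 6)(r + 3)(r + 4), so the eigenvalues are -4, -3, 6.
r=-4: eigenvector (2, 5, 0).
r=-3: eigenvector (1, 2, 0).
r=6: eigenvector (0, 0, 1).
P = [[2, 1, 0], [5, 2, 0], [0, 0, 1]], D = diag(-4, -3, 6), P⁻¹ = [[-2, 1, 0], [5, -2, 0], [0, 0, 1]].
C² = P·diag(16, 9, 36)·P⁻¹ = [[-19, 14, 0], [-70, 44, 0], [0, 0, 36]].
The requested entry is -19.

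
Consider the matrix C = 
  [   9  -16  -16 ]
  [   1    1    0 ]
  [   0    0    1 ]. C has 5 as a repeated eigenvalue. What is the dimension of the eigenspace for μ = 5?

1

C − 5I = [[4, -16, -16], [1, -4, 0], [0, 0, -4]].
This matrix has rank 2, so its null space has dimension 3 − 2 = 1.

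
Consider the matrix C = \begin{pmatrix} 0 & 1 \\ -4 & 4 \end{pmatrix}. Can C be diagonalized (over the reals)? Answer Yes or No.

No

Characteristic polynomial: p(μ) = μ^2 - 4μ + 4 = (μ - 2)^2.
μ = 2 has algebraic multiplicity 2; rank(C − 2I) = 1, so geometric multiplicity = 1.
Geometric multiplicity < algebraic multiplicity, so C is not diagonalizable.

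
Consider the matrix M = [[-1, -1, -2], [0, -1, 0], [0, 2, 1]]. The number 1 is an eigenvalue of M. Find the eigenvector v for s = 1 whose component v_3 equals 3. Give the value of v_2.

M − 1I = [[-2, -1, -2], [0, -2, 0], [0, 2, 0]].
Solving (M − 1I)v = 0 gives the eigenspace spanned by (-3, 0, 3).
With v_3 = 3, v = (-3, 0, 3), so v_2 = 0.

0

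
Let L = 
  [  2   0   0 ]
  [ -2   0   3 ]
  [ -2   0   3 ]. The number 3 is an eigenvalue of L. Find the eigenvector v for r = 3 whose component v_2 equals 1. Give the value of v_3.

L − 3I = [[-1, 0, 0], [-2, -3, 3], [-2, 0, 0]].
Solving (L − 3I)v = 0 gives the eigenspace spanned by (0, 1, 1).
With v_2 = 1, v = (0, 1, 1), so v_3 = 1.

1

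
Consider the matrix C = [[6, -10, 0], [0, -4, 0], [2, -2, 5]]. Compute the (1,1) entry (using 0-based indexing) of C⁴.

256

Characteristic polynomial: r^3 - 7r^2 - 14r + 120 = (r - 6)(r - 5)(r + 4), so the eigenvalues are -4, 5, 6.
r=6: eigenvector (1, 0, 2).
r=-4: eigenvector (1, 1, 0).
r=5: eigenvector (0, 0, 1).
P = [[1, 1, 0], [0, 1, 0], [2, 0, 1]], D = diag(6, -4, 5), P⁻¹ = [[1, -1, 0], [0, 1, 0], [-2, 2, 1]].
C⁴ = P·diag(1296, 256, 625)·P⁻¹ = [[1296, -1040, 0], [0, 256, 0], [1342, -1342, 625]].
The requested entry is 256.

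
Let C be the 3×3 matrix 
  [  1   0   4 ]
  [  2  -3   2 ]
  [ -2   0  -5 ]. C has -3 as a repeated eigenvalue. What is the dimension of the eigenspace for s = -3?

C + 3I = [[4, 0, 4], [2, 0, 2], [-2, 0, -2]].
This matrix has rank 1, so its null space has dimension 3 − 1 = 2.

2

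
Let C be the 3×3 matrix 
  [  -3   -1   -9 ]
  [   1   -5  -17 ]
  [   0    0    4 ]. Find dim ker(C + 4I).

C + 4I = [[1, -1, -9], [1, -1, -17], [0, 0, 8]].
This matrix has rank 2, so its null space has dimension 3 − 2 = 1.

1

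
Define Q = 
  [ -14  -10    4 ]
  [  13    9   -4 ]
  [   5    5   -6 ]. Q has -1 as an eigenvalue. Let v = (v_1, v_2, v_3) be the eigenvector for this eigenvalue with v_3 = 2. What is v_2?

6

Q + 1I = [[-13, -10, 4], [13, 10, -4], [5, 5, -5]].
Solving (Q + 1I)v = 0 gives the eigenspace spanned by (-4, 6, 2).
With v_3 = 2, v = (-4, 6, 2), so v_2 = 6.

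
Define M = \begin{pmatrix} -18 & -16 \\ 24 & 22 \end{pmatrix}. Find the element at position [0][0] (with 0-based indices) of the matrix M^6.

-93120

Characteristic polynomial: λ^2 - 4λ - 12 = (λ - 6)(λ + 2), so the eigenvalues are -2, 6.
λ=6: eigenvector (-2, 3).
λ=-2: eigenvector (-1, 1).
P = [[-2, -1], [3, 1]], D = diag(6, -2), P⁻¹ = [[1, 1], [-3, -2]].
M⁶ = P·diag(46656, 64)·P⁻¹ = [[-93120, -93184], [139776, 139840]].
The requested entry is -93120.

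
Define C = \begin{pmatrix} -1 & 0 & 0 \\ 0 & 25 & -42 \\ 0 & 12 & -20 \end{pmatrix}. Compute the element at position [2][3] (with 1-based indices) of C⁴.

-3570

Characteristic polynomial: λ^3 - 4λ^2 - λ + 4 = (λ - 4)(λ - 1)(λ + 1), so the eigenvalues are -1, 1, 4.
λ=-1: eigenvector (1, 0, 0).
λ=1: eigenvector (0, -7, -4).
λ=4: eigenvector (0, 2, 1).
P = [[1, 0, 0], [0, -7, 2], [0, -4, 1]], D = diag(-1, 1, 4), P⁻¹ = [[1, 0, 0], [0, 1, -2], [0, 4, -7]].
C⁴ = P·diag(1, 1, 256)·P⁻¹ = [[1, 0, 0], [0, 2041, -3570], [0, 1020, -1784]].
The requested entry is -3570.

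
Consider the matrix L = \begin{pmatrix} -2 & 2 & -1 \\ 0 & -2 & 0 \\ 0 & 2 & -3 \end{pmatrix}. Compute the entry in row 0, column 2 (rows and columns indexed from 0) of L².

Characteristic polynomial: s^3 + 7s^2 + 16s + 12 = (s + 2)^2(s + 3), so the eigenvalues are -3, -2, -2.
s=-2: eigenvector (1, 0, 0).
s=-2: eigenvector (2, 1, 2).
s=-3: eigenvector (1, 0, 1).
P = [[1, 2, 1], [0, 1, 0], [0, 2, 1]], D = diag(-2, -2, -3), P⁻¹ = [[1, 0, -1], [0, 1, 0], [0, -2, 1]].
L² = P·diag(4, 4, 9)·P⁻¹ = [[4, -10, 5], [0, 4, 0], [0, -10, 9]].
The requested entry is 5.

5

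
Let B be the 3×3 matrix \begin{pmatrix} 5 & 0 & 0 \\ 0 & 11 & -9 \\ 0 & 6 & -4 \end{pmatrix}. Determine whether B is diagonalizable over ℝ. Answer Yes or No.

Yes

Characteristic polynomial: p(t) = t^3 - 12t^2 + 45t - 50 = (t - 5)^2(t - 2).
t = 5 has algebraic multiplicity 2; rank(B − 5I) = 1, so geometric multiplicity = 2.
Every eigenvalue has geometric = algebraic multiplicity, so B is diagonalizable.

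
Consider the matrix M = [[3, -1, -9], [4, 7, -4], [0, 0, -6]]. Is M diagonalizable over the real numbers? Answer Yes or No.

Characteristic polynomial: p(s) = s^3 - 4s^2 - 35s + 150 = (s - 5)^2(s + 6).
s = 5 has algebraic multiplicity 2; rank(M − 5I) = 2, so geometric multiplicity = 1.
Geometric multiplicity < algebraic multiplicity, so M is not diagonalizable.

No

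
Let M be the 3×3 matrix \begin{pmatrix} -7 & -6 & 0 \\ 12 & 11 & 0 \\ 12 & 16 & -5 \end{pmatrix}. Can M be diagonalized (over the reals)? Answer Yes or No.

Characteristic polynomial: p(r) = r^3 + r^2 - 25r - 25 = (r - 5)(r + 1)(r + 5).
All 3 eigenvalues are distinct, so M is diagonalizable.

Yes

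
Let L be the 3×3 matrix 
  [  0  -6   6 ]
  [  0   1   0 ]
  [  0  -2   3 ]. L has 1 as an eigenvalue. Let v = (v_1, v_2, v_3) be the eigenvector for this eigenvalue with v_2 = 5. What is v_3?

5

L − 1I = [[-1, -6, 6], [0, 0, 0], [0, -2, 2]].
Solving (L − 1I)v = 0 gives the eigenspace spanned by (0, 5, 5).
With v_2 = 5, v = (0, 5, 5), so v_3 = 5.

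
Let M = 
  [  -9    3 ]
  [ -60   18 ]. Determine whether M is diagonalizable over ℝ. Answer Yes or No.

Characteristic polynomial: p(r) = r^2 - 9r + 18 = (r - 6)(r - 3).
All 2 eigenvalues are distinct, so M is diagonalizable.

Yes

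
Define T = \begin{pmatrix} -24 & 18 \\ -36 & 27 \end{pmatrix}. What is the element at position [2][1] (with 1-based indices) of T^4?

-972

Characteristic polynomial: s^2 - 3s = s(s - 3), so the eigenvalues are 0, 3.
s=3: eigenvector (2, 3).
s=0: eigenvector (3, 4).
P = [[2, 3], [3, 4]], D = diag(3, 0), P⁻¹ = [[-4, 3], [3, -2]].
T⁴ = P·diag(81, 0)·P⁻¹ = [[-648, 486], [-972, 729]].
The requested entry is -972.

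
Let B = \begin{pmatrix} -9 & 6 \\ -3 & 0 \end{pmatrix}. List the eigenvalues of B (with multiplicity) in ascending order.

-6, -3

Characteristic polynomial: p(r) = r^2 + 9r + 18 = (r + 3)(r + 6).
Roots (with multiplicity): -6, -3.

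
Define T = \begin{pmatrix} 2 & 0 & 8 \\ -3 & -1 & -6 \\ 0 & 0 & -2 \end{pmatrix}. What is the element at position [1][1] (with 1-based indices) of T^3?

8

Characteristic polynomial: r^3 + r^2 - 4r - 4 = (r - 2)(r + 1)(r + 2), so the eigenvalues are -2, -1, 2.
r=2: eigenvector (1, -1, 0).
r=-1: eigenvector (0, 1, 0).
r=-2: eigenvector (-2, 0, 1).
P = [[1, 0, -2], [-1, 1, 0], [0, 0, 1]], D = diag(2, -1, -2), P⁻¹ = [[1, 0, 2], [1, 1, 2], [0, 0, 1]].
T³ = P·diag(8, -1, -8)·P⁻¹ = [[8, 0, 32], [-9, -1, -18], [0, 0, -8]].
The requested entry is 8.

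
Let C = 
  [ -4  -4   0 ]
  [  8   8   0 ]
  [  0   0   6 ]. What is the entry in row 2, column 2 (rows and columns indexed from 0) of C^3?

216

Characteristic polynomial: μ^3 - 10μ^2 + 24μ = μ(μ - 6)(μ - 4), so the eigenvalues are 0, 4, 6.
μ=0: eigenvector (1, -1, 0).
μ=4: eigenvector (-1, 2, 0).
μ=6: eigenvector (0, 0, 1).
P = [[1, -1, 0], [-1, 2, 0], [0, 0, 1]], D = diag(0, 4, 6), P⁻¹ = [[2, 1, 0], [1, 1, 0], [0, 0, 1]].
C³ = P·diag(0, 64, 216)·P⁻¹ = [[-64, -64, 0], [128, 128, 0], [0, 0, 216]].
The requested entry is 216.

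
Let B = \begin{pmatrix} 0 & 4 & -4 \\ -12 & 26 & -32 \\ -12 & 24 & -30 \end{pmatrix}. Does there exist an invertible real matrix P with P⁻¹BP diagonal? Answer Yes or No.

Yes

Characteristic polynomial: p(λ) = λ^3 + 4λ^2 - 12λ = λ(λ - 2)(λ + 6).
All 3 eigenvalues are distinct, so B is diagonalizable.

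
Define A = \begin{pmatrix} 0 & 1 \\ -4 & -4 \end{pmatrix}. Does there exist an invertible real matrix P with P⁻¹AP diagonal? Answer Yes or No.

Characteristic polynomial: p(t) = t^2 + 4t + 4 = (t + 2)^2.
t = -2 has algebraic multiplicity 2; rank(A + 2I) = 1, so geometric multiplicity = 1.
Geometric multiplicity < algebraic multiplicity, so A is not diagonalizable.

No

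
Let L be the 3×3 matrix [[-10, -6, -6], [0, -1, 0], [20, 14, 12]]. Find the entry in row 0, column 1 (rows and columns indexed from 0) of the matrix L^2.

Characteristic polynomial: s^3 - s^2 - 2s = s(s - 2)(s + 1), so the eigenvalues are -1, 0, 2.
s=2: eigenvector (-1, 0, 2).
s=-1: eigenvector (-2, 1, 2).
s=0: eigenvector (-3, 0, 5).
P = [[-1, -2, -3], [0, 1, 0], [2, 2, 5]], D = diag(2, -1, 0), P⁻¹ = [[5, 4, 3], [0, 1, 0], [-2, -2, -1]].
L² = P·diag(4, 1, 0)·P⁻¹ = [[-20, -18, -12], [0, 1, 0], [40, 34, 24]].
The requested entry is -18.

-18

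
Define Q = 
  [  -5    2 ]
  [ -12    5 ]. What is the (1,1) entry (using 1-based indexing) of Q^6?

1

Characteristic polynomial: s^2 - 1 = (s - 1)(s + 1), so the eigenvalues are -1, 1.
s=1: eigenvector (1, 3).
s=-1: eigenvector (-1, -2).
P = [[1, -1], [3, -2]], D = diag(1, -1), P⁻¹ = [[-2, 1], [-3, 1]].
Q⁶ = P·diag(1, 1)·P⁻¹ = [[1, 0], [0, 1]].
The requested entry is 1.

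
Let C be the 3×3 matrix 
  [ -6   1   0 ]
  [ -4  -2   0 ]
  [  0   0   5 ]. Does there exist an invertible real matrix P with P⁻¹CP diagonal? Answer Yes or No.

Characteristic polynomial: p(s) = s^3 + 3s^2 - 24s - 80 = (s - 5)(s + 4)^2.
s = -4 has algebraic multiplicity 2; rank(C + 4I) = 2, so geometric multiplicity = 1.
Geometric multiplicity < algebraic multiplicity, so C is not diagonalizable.

No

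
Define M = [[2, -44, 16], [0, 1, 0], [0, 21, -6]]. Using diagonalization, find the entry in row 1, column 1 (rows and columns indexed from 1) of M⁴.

16

Characteristic polynomial: λ^3 + 3λ^2 - 16λ + 12 = (λ - 2)(λ - 1)(λ + 6), so the eigenvalues are -6, 1, 2.
λ=2: eigenvector (1, 0, 0).
λ=1: eigenvector (-4, 1, 3).
λ=-6: eigenvector (-2, 0, 1).
P = [[1, -4, -2], [0, 1, 0], [0, 3, 1]], D = diag(2, 1, -6), P⁻¹ = [[1, -2, 2], [0, 1, 0], [0, -3, 1]].
M⁴ = P·diag(16, 1, 1296)·P⁻¹ = [[16, 7740, -2560], [0, 1, 0], [0, -3885, 1296]].
The requested entry is 16.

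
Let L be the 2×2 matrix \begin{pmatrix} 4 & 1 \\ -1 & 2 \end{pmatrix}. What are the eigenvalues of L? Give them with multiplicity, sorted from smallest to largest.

3, 3

Characteristic polynomial: p(s) = s^2 - 6s + 9 = (s - 3)^2.
Roots (with multiplicity): 3, 3.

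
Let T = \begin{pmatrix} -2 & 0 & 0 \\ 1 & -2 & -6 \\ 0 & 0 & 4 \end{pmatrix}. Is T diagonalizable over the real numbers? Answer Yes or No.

No

Characteristic polynomial: p(s) = s^3 - 12s - 16 = (s - 4)(s + 2)^2.
s = -2 has algebraic multiplicity 2; rank(T + 2I) = 2, so geometric multiplicity = 1.
Geometric multiplicity < algebraic multiplicity, so T is not diagonalizable.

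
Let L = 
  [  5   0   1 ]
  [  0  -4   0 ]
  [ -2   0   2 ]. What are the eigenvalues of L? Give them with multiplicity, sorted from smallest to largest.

Characteristic polynomial: p(t) = t^3 - 3t^2 - 16t + 48 = (t - 4)(t - 3)(t + 4).
Roots (with multiplicity): -4, 3, 4.

-4, 3, 4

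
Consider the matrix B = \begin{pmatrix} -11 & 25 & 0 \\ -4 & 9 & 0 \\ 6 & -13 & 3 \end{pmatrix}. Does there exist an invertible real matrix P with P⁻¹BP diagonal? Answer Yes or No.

Characteristic polynomial: p(μ) = μ^3 - μ^2 - 5μ - 3 = (μ - 3)(μ + 1)^2.
μ = -1 has algebraic multiplicity 2; rank(B + 1I) = 2, so geometric multiplicity = 1.
Geometric multiplicity < algebraic multiplicity, so B is not diagonalizable.

No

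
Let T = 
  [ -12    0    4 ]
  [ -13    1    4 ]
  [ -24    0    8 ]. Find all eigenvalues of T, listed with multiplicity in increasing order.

Characteristic polynomial: p(s) = s^3 + 3s^2 - 4s = s(s - 1)(s + 4).
Roots (with multiplicity): -4, 0, 1.

-4, 0, 1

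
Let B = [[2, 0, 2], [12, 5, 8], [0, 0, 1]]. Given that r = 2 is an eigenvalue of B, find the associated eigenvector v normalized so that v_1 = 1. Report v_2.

B − 2I = [[0, 0, 2], [12, 3, 8], [0, 0, -1]].
Solving (B − 2I)v = 0 gives the eigenspace spanned by (1, -4, 0).
With v_1 = 1, v = (1, -4, 0), so v_2 = -4.

-4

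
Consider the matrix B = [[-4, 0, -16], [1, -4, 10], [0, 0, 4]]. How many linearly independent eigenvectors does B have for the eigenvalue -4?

1

B + 4I = [[0, 0, -16], [1, 0, 10], [0, 0, 8]].
This matrix has rank 2, so its null space has dimension 3 − 2 = 1.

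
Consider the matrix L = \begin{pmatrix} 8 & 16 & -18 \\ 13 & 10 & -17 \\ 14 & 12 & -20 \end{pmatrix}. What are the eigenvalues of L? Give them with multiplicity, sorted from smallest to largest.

Characteristic polynomial: p(s) = s^3 + 2s^2 - 32s - 96 = (s - 6)(s + 4)^2.
Roots (with multiplicity): -4, -4, 6.

-4, -4, 6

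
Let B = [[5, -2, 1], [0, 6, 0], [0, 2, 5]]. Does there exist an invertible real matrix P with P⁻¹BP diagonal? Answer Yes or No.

Characteristic polynomial: p(μ) = μ^3 - 16μ^2 + 85μ - 150 = (μ - 6)(μ - 5)^2.
μ = 5 has algebraic multiplicity 2; rank(B − 5I) = 2, so geometric multiplicity = 1.
Geometric multiplicity < algebraic multiplicity, so B is not diagonalizable.

No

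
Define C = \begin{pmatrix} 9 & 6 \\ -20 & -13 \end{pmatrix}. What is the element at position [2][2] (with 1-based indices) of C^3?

-157

Characteristic polynomial: λ^2 + 4λ + 3 = (λ + 1)(λ + 3), so the eigenvalues are -3, -1.
λ=-3: eigenvector (1, -2).
λ=-1: eigenvector (3, -5).
P = [[1, 3], [-2, -5]], D = diag(-3, -1), P⁻¹ = [[-5, -3], [2, 1]].
C³ = P·diag(-27, -1)·P⁻¹ = [[129, 78], [-260, -157]].
The requested entry is -157.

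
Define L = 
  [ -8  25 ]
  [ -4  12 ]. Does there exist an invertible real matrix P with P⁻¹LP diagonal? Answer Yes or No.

Characteristic polynomial: p(λ) = λ^2 - 4λ + 4 = (λ - 2)^2.
λ = 2 has algebraic multiplicity 2; rank(L − 2I) = 1, so geometric multiplicity = 1.
Geometric multiplicity < algebraic multiplicity, so L is not diagonalizable.

No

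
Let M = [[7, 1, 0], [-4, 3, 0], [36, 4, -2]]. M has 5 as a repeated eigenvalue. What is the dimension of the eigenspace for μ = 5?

1

M − 5I = [[2, 1, 0], [-4, -2, 0], [36, 4, -7]].
This matrix has rank 2, so its null space has dimension 3 − 2 = 1.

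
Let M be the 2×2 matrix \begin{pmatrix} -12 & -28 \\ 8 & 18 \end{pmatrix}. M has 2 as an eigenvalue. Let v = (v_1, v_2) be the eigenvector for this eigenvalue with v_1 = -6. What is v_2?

3

M − 2I = [[-14, -28], [8, 16]].
Solving (M − 2I)v = 0 gives the eigenspace spanned by (-6, 3).
With v_1 = -6, v = (-6, 3), so v_2 = 3.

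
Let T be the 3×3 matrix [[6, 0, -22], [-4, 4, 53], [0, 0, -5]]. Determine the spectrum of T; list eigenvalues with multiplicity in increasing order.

-5, 4, 6

Characteristic polynomial: p(μ) = μ^3 - 5μ^2 - 26μ + 120 = (μ - 6)(μ - 4)(μ + 5).
Roots (with multiplicity): -5, 4, 6.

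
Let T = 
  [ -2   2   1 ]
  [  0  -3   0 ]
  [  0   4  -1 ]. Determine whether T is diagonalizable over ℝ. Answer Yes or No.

Characteristic polynomial: p(r) = r^3 + 6r^2 + 11r + 6 = (r + 1)(r + 2)(r + 3).
All 3 eigenvalues are distinct, so T is diagonalizable.

Yes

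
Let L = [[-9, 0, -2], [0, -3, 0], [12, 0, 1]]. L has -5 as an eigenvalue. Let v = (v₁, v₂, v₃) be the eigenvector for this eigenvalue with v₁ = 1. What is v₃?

L + 5I = [[-4, 0, -2], [0, 2, 0], [12, 0, 6]].
Solving (L + 5I)v = 0 gives the eigenspace spanned by (1, 0, -2).
With v₁ = 1, v = (1, 0, -2), so v₃ = -2.

-2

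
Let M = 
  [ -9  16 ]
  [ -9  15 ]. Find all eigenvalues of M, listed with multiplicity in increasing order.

Characteristic polynomial: p(r) = r^2 - 6r + 9 = (r - 3)^2.
Roots (with multiplicity): 3, 3.

3, 3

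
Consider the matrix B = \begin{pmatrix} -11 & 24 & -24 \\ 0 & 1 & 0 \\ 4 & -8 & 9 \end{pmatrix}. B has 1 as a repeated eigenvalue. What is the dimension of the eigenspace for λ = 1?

B − 1I = [[-12, 24, -24], [0, 0, 0], [4, -8, 8]].
This matrix has rank 1, so its null space has dimension 3 − 1 = 2.

2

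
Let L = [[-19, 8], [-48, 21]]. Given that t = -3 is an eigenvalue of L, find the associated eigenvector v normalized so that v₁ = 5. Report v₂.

L + 3I = [[-16, 8], [-48, 24]].
Solving (L + 3I)v = 0 gives the eigenspace spanned by (5, 10).
With v₁ = 5, v = (5, 10), so v₂ = 10.

10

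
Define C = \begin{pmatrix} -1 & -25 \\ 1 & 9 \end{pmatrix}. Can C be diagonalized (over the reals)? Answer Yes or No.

No

Characteristic polynomial: p(t) = t^2 - 8t + 16 = (t - 4)^2.
t = 4 has algebraic multiplicity 2; rank(C − 4I) = 1, so geometric multiplicity = 1.
Geometric multiplicity < algebraic multiplicity, so C is not diagonalizable.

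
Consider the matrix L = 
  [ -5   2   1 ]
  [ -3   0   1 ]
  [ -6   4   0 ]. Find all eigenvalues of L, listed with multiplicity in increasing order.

-2, -2, -1

Characteristic polynomial: p(μ) = μ^3 + 5μ^2 + 8μ + 4 = (μ + 1)(μ + 2)^2.
Roots (with multiplicity): -2, -2, -1.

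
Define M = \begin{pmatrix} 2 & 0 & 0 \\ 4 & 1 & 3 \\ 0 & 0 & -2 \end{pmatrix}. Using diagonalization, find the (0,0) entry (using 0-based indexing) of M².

4

Characteristic polynomial: λ^3 - λ^2 - 4λ + 4 = (λ - 2)(λ - 1)(λ + 2), so the eigenvalues are -2, 1, 2.
λ=1: eigenvector (0, 1, 0).
λ=2: eigenvector (1, 4, 0).
λ=-2: eigenvector (0, -1, 1).
P = [[0, 1, 0], [1, 4, -1], [0, 0, 1]], D = diag(1, 2, -2), P⁻¹ = [[-4, 1, 1], [1, 0, 0], [0, 0, 1]].
M² = P·diag(1, 4, 4)·P⁻¹ = [[4, 0, 0], [12, 1, -3], [0, 0, 4]].
The requested entry is 4.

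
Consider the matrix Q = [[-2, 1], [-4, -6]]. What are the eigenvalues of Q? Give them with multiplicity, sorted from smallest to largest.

Characteristic polynomial: p(λ) = λ^2 + 8λ + 16 = (λ + 4)^2.
Roots (with multiplicity): -4, -4.

-4, -4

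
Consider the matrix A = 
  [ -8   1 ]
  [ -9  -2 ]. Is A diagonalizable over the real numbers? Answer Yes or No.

No

Characteristic polynomial: p(λ) = λ^2 + 10λ + 25 = (λ + 5)^2.
λ = -5 has algebraic multiplicity 2; rank(A + 5I) = 1, so geometric multiplicity = 1.
Geometric multiplicity < algebraic multiplicity, so A is not diagonalizable.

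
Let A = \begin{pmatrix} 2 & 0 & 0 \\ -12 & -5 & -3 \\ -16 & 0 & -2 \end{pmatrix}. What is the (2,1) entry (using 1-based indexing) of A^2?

84

Characteristic polynomial: t^3 + 5t^2 - 4t - 20 = (t - 2)(t + 2)(t + 5), so the eigenvalues are -5, -2, 2.
t=-5: eigenvector (0, 1, 0).
t=-2: eigenvector (0, 1, -1).
t=2: eigenvector (1, 0, -4).
P = [[0, 0, 1], [1, 1, 0], [0, -1, -4]], D = diag(-5, -2, 2), P⁻¹ = [[4, 1, 1], [-4, 0, -1], [1, 0, 0]].
A² = P·diag(25, 4, 4)·P⁻¹ = [[4, 0, 0], [84, 25, 21], [0, 0, 4]].
The requested entry is 84.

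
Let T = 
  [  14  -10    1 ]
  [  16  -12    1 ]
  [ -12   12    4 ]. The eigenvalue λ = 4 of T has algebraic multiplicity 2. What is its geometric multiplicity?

T − 4I = [[10, -10, 1], [16, -16, 1], [-12, 12, 0]].
This matrix has rank 2, so its null space has dimension 3 − 2 = 1.

1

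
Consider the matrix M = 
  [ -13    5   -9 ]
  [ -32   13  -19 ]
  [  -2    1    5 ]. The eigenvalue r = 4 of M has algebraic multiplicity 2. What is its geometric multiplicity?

M − 4I = [[-17, 5, -9], [-32, 9, -19], [-2, 1, 1]].
This matrix has rank 2, so its null space has dimension 3 − 2 = 1.

1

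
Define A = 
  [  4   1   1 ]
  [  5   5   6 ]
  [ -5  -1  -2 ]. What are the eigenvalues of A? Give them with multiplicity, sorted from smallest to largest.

-1, 4, 4

Characteristic polynomial: p(s) = s^3 - 7s^2 + 8s + 16 = (s - 4)^2(s + 1).
Roots (with multiplicity): -1, 4, 4.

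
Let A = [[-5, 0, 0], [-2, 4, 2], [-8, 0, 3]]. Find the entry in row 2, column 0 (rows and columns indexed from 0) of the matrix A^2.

16

Characteristic polynomial: s^3 - 2s^2 - 23s + 60 = (s - 4)(s - 3)(s + 5), so the eigenvalues are -5, 3, 4.
s=-5: eigenvector (1, 0, 1).
s=4: eigenvector (0, 1, 0).
s=3: eigenvector (0, -2, 1).
P = [[1, 0, 0], [0, 1, -2], [1, 0, 1]], D = diag(-5, 4, 3), P⁻¹ = [[1, 0, 0], [-2, 1, 2], [-1, 0, 1]].
A² = P·diag(25, 16, 9)·P⁻¹ = [[25, 0, 0], [-14, 16, 14], [16, 0, 9]].
The requested entry is 16.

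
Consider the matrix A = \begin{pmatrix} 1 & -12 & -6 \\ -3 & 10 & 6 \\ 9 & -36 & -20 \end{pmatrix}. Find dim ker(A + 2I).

2

A + 2I = [[3, -12, -6], [-3, 12, 6], [9, -36, -18]].
This matrix has rank 1, so its null space has dimension 3 − 1 = 2.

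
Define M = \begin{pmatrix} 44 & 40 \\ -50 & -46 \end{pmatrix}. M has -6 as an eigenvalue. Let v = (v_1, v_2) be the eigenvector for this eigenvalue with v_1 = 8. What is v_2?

-10

M + 6I = [[50, 40], [-50, -40]].
Solving (M + 6I)v = 0 gives the eigenspace spanned by (8, -10).
With v_1 = 8, v = (8, -10), so v_2 = -10.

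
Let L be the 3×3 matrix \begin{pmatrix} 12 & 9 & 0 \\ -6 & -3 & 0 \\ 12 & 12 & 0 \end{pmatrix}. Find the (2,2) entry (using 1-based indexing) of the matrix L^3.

-351

Characteristic polynomial: λ^3 - 9λ^2 + 18λ = λ(λ - 6)(λ - 3), so the eigenvalues are 0, 3, 6.
λ=6: eigenvector (3, -2, 2).
λ=3: eigenvector (-1, 1, 0).
λ=0: eigenvector (0, 0, 1).
P = [[3, -1, 0], [-2, 1, 0], [2, 0, 1]], D = diag(6, 3, 0), P⁻¹ = [[1, 1, 0], [2, 3, 0], [-2, -2, 1]].
L³ = P·diag(216, 27, 0)·P⁻¹ = [[594, 567, 0], [-378, -351, 0], [432, 432, 0]].
The requested entry is -351.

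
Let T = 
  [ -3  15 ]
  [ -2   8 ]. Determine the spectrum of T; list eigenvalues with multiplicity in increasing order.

2, 3

Characteristic polynomial: p(s) = s^2 - 5s + 6 = (s - 3)(s - 2).
Roots (with multiplicity): 2, 3.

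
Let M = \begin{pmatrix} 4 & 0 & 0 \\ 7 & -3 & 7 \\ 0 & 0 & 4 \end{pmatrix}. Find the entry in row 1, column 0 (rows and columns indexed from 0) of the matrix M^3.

Characteristic polynomial: t^3 - 5t^2 - 8t + 48 = (t - 4)^2(t + 3), so the eigenvalues are -3, 4, 4.
t=4: eigenvector (1, 1, 0).
t=-3: eigenvector (0, 1, 0).
t=4: eigenvector (1, 2, 1).
P = [[1, 0, 1], [1, 1, 2], [0, 0, 1]], D = diag(4, -3, 4), P⁻¹ = [[1, 0, -1], [-1, 1, -1], [0, 0, 1]].
M³ = P·diag(64, -27, 64)·P⁻¹ = [[64, 0, 0], [91, -27, 91], [0, 0, 64]].
The requested entry is 91.

91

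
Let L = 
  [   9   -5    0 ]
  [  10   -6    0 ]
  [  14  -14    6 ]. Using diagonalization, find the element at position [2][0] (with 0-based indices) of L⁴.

Characteristic polynomial: r^3 - 9r^2 + 14r + 24 = (r - 6)(r - 4)(r + 1), so the eigenvalues are -1, 4, 6.
r=4: eigenvector (-1, -1, 0).
r=-1: eigenvector (1, 2, 2).
r=6: eigenvector (0, 0, 1).
P = [[-1, 1, 0], [-1, 2, 0], [0, 2, 1]], D = diag(4, -1, 6), P⁻¹ = [[-2, 1, 0], [-1, 1, 0], [2, -2, 1]].
L⁴ = P·diag(256, 1, 1296)·P⁻¹ = [[511, -255, 0], [510, -254, 0], [2590, -2590, 1296]].
The requested entry is 2590.

2590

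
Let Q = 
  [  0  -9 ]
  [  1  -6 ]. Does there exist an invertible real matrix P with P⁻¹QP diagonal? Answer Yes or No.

Characteristic polynomial: p(λ) = λ^2 + 6λ + 9 = (λ + 3)^2.
λ = -3 has algebraic multiplicity 2; rank(Q + 3I) = 1, so geometric multiplicity = 1.
Geometric multiplicity < algebraic multiplicity, so Q is not diagonalizable.

No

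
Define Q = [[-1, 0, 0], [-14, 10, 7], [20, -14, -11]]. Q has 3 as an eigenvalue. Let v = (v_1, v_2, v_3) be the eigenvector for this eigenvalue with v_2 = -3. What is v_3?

Q − 3I = [[-4, 0, 0], [-14, 7, 7], [20, -14, -14]].
Solving (Q − 3I)v = 0 gives the eigenspace spanned by (0, -3, 3).
With v_2 = -3, v = (0, -3, 3), so v_3 = 3.

3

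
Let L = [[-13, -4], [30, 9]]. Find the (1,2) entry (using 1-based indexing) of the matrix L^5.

Characteristic polynomial: r^2 + 4r + 3 = (r + 1)(r + 3), so the eigenvalues are -3, -1.
r=-1: eigenvector (1, -3).
r=-3: eigenvector (2, -5).
P = [[1, 2], [-3, -5]], D = diag(-1, -3), P⁻¹ = [[-5, -2], [3, 1]].
L⁵ = P·diag(-1, -243)·P⁻¹ = [[-1453, -484], [3630, 1209]].
The requested entry is -484.

-484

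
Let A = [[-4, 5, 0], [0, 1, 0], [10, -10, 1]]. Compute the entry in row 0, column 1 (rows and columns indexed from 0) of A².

Characteristic polynomial: s^3 + 2s^2 - 7s + 4 = (s - 1)^2(s + 4), so the eigenvalues are -4, 1, 1.
s=-4: eigenvector (1, 0, -2).
s=1: eigenvector (1, 1, -2).
s=1: eigenvector (2, 2, -3).
P = [[1, 1, 2], [0, 1, 2], [-2, -2, -3]], D = diag(-4, 1, 1), P⁻¹ = [[1, -1, 0], [-4, 1, -2], [2, 0, 1]].
A² = P·diag(16, 1, 1)·P⁻¹ = [[16, -15, 0], [0, 1, 0], [-30, 30, 1]].
The requested entry is -15.

-15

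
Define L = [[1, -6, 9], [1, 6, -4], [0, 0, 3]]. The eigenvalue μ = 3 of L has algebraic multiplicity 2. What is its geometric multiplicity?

L − 3I = [[-2, -6, 9], [1, 3, -4], [0, 0, 0]].
This matrix has rank 2, so its null space has dimension 3 − 2 = 1.

1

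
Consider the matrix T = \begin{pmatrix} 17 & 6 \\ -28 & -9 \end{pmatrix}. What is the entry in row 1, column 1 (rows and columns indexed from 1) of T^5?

20417

Characteristic polynomial: λ^2 - 8λ + 15 = (λ - 5)(λ - 3), so the eigenvalues are 3, 5.
λ=5: eigenvector (1, -2).
λ=3: eigenvector (-3, 7).
P = [[1, -3], [-2, 7]], D = diag(5, 3), P⁻¹ = [[7, 3], [2, 1]].
T⁵ = P·diag(3125, 243)·P⁻¹ = [[20417, 8646], [-40348, -17049]].
The requested entry is 20417.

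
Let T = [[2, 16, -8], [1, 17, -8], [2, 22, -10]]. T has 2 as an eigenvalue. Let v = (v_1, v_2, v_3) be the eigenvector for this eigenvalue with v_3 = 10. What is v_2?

T − 2I = [[0, 16, -8], [1, 15, -8], [2, 22, -12]].
Solving (T − 2I)v = 0 gives the eigenspace spanned by (5, 5, 10).
With v_3 = 10, v = (5, 5, 10), so v_2 = 5.

5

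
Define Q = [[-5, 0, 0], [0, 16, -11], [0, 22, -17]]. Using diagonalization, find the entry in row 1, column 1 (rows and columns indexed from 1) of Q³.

Characteristic polynomial: μ^3 + 6μ^2 - 25μ - 150 = (μ - 5)(μ + 5)(μ + 6), so the eigenvalues are -6, -5, 5.
μ=-5: eigenvector (1, 0, 0).
μ=-6: eigenvector (0, 1, 2).
μ=5: eigenvector (0, -1, -1).
P = [[1, 0, 0], [0, 1, -1], [0, 2, -1]], D = diag(-5, -6, 5), P⁻¹ = [[1, 0, 0], [0, -1, 1], [0, -2, 1]].
Q³ = P·diag(-125, -216, 125)·P⁻¹ = [[-125, 0, 0], [0, 466, -341], [0, 682, -557]].
The requested entry is -125.

-125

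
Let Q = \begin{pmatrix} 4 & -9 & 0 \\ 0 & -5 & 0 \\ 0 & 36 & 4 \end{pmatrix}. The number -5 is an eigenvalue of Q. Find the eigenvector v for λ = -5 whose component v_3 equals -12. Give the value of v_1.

Q + 5I = [[9, -9, 0], [0, 0, 0], [0, 36, 9]].
Solving (Q + 5I)v = 0 gives the eigenspace spanned by (3, 3, -12).
With v_3 = -12, v = (3, 3, -12), so v_1 = 3.

3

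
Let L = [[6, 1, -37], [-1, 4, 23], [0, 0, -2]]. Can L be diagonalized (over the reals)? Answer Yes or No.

Characteristic polynomial: p(s) = s^3 - 8s^2 + 5s + 50 = (s - 5)^2(s + 2).
s = 5 has algebraic multiplicity 2; rank(L − 5I) = 2, so geometric multiplicity = 1.
Geometric multiplicity < algebraic multiplicity, so L is not diagonalizable.

No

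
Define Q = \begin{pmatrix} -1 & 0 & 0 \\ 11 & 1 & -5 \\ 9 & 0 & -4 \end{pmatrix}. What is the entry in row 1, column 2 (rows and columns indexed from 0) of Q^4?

Characteristic polynomial: s^3 + 4s^2 - s - 4 = (s - 1)(s + 1)(s + 4), so the eigenvalues are -4, -1, 1.
s=-1: eigenvector (1, 2, 3).
s=1: eigenvector (0, 1, 0).
s=-4: eigenvector (0, 1, 1).
P = [[1, 0, 0], [2, 1, 1], [3, 0, 1]], D = diag(-1, 1, -4), P⁻¹ = [[1, 0, 0], [1, 1, -1], [-3, 0, 1]].
Q⁴ = P·diag(1, 1, 256)·P⁻¹ = [[1, 0, 0], [-765, 1, 255], [-765, 0, 256]].
The requested entry is 255.

255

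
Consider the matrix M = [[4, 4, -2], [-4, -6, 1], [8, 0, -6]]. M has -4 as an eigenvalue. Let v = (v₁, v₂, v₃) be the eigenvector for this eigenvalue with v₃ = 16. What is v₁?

4

M + 4I = [[8, 4, -2], [-4, -2, 1], [8, 0, -2]].
Solving (M + 4I)v = 0 gives the eigenspace spanned by (4, 0, 16).
With v₃ = 16, v = (4, 0, 16), so v₁ = 4.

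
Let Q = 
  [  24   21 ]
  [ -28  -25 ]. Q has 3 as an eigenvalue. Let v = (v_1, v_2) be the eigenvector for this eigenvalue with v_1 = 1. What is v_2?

Q − 3I = [[21, 21], [-28, -28]].
Solving (Q − 3I)v = 0 gives the eigenspace spanned by (1, -1).
With v_1 = 1, v = (1, -1), so v_2 = -1.

-1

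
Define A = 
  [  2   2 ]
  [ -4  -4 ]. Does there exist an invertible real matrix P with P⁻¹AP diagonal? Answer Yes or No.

Characteristic polynomial: p(s) = s^2 + 2s = s(s + 2).
All 2 eigenvalues are distinct, so A is diagonalizable.

Yes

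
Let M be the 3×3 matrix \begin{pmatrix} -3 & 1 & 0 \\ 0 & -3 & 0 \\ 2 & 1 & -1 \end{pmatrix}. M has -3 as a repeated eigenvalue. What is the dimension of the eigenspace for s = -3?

M + 3I = [[0, 1, 0], [0, 0, 0], [2, 1, 2]].
This matrix has rank 2, so its null space has dimension 3 − 2 = 1.

1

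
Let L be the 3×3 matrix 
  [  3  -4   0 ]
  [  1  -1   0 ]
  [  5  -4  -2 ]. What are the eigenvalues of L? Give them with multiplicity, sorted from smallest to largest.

Characteristic polynomial: p(t) = t^3 - 3t + 2 = (t - 1)^2(t + 2).
Roots (with multiplicity): -2, 1, 1.

-2, 1, 1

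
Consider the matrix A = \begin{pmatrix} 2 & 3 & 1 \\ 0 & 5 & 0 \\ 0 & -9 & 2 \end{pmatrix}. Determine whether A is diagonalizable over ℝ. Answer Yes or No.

No

Characteristic polynomial: p(μ) = μ^3 - 9μ^2 + 24μ - 20 = (μ - 5)(μ - 2)^2.
μ = 2 has algebraic multiplicity 2; rank(A − 2I) = 2, so geometric multiplicity = 1.
Geometric multiplicity < algebraic multiplicity, so A is not diagonalizable.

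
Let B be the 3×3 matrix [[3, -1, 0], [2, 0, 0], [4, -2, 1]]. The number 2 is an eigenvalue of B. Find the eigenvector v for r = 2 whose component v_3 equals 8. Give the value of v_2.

B − 2I = [[1, -1, 0], [2, -2, 0], [4, -2, -1]].
Solving (B − 2I)v = 0 gives the eigenspace spanned by (4, 4, 8).
With v_3 = 8, v = (4, 4, 8), so v_2 = 4.

4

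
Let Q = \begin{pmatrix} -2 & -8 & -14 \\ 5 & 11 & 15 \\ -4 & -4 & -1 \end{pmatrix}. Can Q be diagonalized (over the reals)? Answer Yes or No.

No

Characteristic polynomial: p(t) = t^3 - 8t^2 + 13t - 6 = (t - 6)(t - 1)^2.
t = 1 has algebraic multiplicity 2; rank(Q − 1I) = 2, so geometric multiplicity = 1.
Geometric multiplicity < algebraic multiplicity, so Q is not diagonalizable.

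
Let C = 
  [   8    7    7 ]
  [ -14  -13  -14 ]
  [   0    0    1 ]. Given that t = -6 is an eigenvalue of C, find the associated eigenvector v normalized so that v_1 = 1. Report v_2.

C + 6I = [[14, 7, 7], [-14, -7, -14], [0, 0, 7]].
Solving (C + 6I)v = 0 gives the eigenspace spanned by (1, -2, 0).
With v_1 = 1, v = (1, -2, 0), so v_2 = -2.

-2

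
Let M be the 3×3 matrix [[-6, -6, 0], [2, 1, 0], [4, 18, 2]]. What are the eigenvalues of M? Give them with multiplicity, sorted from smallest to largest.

-3, -2, 2

Characteristic polynomial: p(μ) = μ^3 + 3μ^2 - 4μ - 12 = (μ - 2)(μ + 2)(μ + 3).
Roots (with multiplicity): -3, -2, 2.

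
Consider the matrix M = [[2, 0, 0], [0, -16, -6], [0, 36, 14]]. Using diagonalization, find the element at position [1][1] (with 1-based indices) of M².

4

Characteristic polynomial: t^3 - 12t + 16 = (t - 2)^2(t + 4), so the eigenvalues are -4, 2, 2.
t=-4: eigenvector (0, 1, -2).
t=2: eigenvector (1, 0, 0).
t=2: eigenvector (0, -1, 3).
P = [[0, 1, 0], [1, 0, -1], [-2, 0, 3]], D = diag(-4, 2, 2), P⁻¹ = [[0, 3, 1], [1, 0, 0], [0, 2, 1]].
M² = P·diag(16, 4, 4)·P⁻¹ = [[4, 0, 0], [0, 40, 12], [0, -72, -20]].
The requested entry is 4.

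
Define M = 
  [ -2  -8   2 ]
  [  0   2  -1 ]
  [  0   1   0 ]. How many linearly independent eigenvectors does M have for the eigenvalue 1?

1

M − 1I = [[-3, -8, 2], [0, 1, -1], [0, 1, -1]].
This matrix has rank 2, so its null space has dimension 3 − 2 = 1.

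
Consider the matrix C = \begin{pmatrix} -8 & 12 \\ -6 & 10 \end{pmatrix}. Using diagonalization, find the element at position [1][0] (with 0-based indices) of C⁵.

-1056

Characteristic polynomial: s^2 - 2s - 8 = (s - 4)(s + 2), so the eigenvalues are -2, 4.
s=4: eigenvector (-1, -1).
s=-2: eigenvector (2, 1).
P = [[-1, 2], [-1, 1]], D = diag(4, -2), P⁻¹ = [[1, -2], [1, -1]].
C⁵ = P·diag(1024, -32)·P⁻¹ = [[-1088, 2112], [-1056, 2080]].
The requested entry is -1056.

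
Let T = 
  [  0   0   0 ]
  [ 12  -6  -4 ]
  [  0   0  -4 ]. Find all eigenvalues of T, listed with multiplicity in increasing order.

-6, -4, 0

Characteristic polynomial: p(r) = r^3 + 10r^2 + 24r = r(r + 4)(r + 6).
Roots (with multiplicity): -6, -4, 0.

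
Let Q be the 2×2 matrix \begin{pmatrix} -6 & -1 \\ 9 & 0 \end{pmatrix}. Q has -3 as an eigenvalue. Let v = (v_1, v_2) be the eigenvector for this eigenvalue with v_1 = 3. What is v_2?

-9

Q + 3I = [[-3, -1], [9, 3]].
Solving (Q + 3I)v = 0 gives the eigenspace spanned by (3, -9).
With v_1 = 3, v = (3, -9), so v_2 = -9.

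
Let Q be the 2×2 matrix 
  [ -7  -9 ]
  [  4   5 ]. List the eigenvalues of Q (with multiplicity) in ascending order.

-1, -1

Characteristic polynomial: p(λ) = λ^2 + 2λ + 1 = (λ + 1)^2.
Roots (with multiplicity): -1, -1.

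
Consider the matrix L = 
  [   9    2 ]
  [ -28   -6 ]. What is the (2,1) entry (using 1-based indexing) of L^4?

-420

Characteristic polynomial: λ^2 - 3λ + 2 = (λ - 2)(λ - 1), so the eigenvalues are 1, 2.
λ=1: eigenvector (1, -4).
λ=2: eigenvector (2, -7).
P = [[1, 2], [-4, -7]], D = diag(1, 2), P⁻¹ = [[-7, -2], [4, 1]].
L⁴ = P·diag(1, 16)·P⁻¹ = [[121, 30], [-420, -104]].
The requested entry is -420.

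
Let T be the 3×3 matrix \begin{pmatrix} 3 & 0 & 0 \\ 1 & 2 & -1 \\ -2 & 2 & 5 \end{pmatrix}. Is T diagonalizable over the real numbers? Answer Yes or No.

Characteristic polynomial: p(λ) = λ^3 - 10λ^2 + 33λ - 36 = (λ - 4)(λ - 3)^2.
λ = 3 has algebraic multiplicity 2; rank(T − 3I) = 1, so geometric multiplicity = 2.
Every eigenvalue has geometric = algebraic multiplicity, so T is diagonalizable.

Yes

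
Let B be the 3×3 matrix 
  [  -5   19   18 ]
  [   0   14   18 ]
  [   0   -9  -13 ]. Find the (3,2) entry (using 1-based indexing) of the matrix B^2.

Characteristic polynomial: s^3 + 4s^2 - 25s - 100 = (s - 5)(s + 4)(s + 5), so the eigenvalues are -5, -4, 5.
s=5: eigenvector (-2, -2, 1).
s=-4: eigenvector (-1, -1, 1).
s=-5: eigenvector (1, 0, 0).
P = [[-2, -1, 1], [-2, -1, 0], [1, 1, 0]], D = diag(5, -4, -5), P⁻¹ = [[0, -1, -1], [0, 1, 2], [1, -1, 0]].
B² = P·diag(25, 16, 25)·P⁻¹ = [[25, 9, 18], [0, 34, 18], [0, -9, 7]].
The requested entry is -9.

-9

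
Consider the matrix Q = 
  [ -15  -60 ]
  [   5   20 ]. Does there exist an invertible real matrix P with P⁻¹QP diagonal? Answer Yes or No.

Characteristic polynomial: p(t) = t^2 - 5t = t(t - 5).
All 2 eigenvalues are distinct, so Q is diagonalizable.

Yes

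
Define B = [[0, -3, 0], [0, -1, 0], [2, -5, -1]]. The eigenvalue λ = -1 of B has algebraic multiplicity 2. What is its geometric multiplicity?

B + 1I = [[1, -3, 0], [0, 0, 0], [2, -5, 0]].
This matrix has rank 2, so its null space has dimension 3 − 2 = 1.

1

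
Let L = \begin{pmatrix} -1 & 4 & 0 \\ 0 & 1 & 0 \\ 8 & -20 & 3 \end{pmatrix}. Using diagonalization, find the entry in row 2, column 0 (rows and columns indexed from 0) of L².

Characteristic polynomial: s^3 - 3s^2 - s + 3 = (s - 3)(s - 1)(s + 1), so the eigenvalues are -1, 1, 3.
s=-1: eigenvector (1, 0, -2).
s=1: eigenvector (2, 1, 2).
s=3: eigenvector (0, 0, 1).
P = [[1, 2, 0], [0, 1, 0], [-2, 2, 1]], D = diag(-1, 1, 3), P⁻¹ = [[1, -2, 0], [0, 1, 0], [2, -6, 1]].
L² = P·diag(1, 1, 9)·P⁻¹ = [[1, 0, 0], [0, 1, 0], [16, -48, 9]].
The requested entry is 16.

16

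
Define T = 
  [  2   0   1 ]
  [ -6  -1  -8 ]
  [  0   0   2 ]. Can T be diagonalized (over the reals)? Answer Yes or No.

No

Characteristic polynomial: p(λ) = λ^3 - 3λ^2 + 4 = (λ - 2)^2(λ + 1).
λ = 2 has algebraic multiplicity 2; rank(T − 2I) = 2, so geometric multiplicity = 1.
Geometric multiplicity < algebraic multiplicity, so T is not diagonalizable.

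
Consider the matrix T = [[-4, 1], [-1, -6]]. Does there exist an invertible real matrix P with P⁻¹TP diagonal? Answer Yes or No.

Characteristic polynomial: p(r) = r^2 + 10r + 25 = (r + 5)^2.
r = -5 has algebraic multiplicity 2; rank(T + 5I) = 1, so geometric multiplicity = 1.
Geometric multiplicity < algebraic multiplicity, so T is not diagonalizable.

No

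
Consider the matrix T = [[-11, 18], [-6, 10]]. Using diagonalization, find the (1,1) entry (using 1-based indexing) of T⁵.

-131

Characteristic polynomial: μ^2 + μ - 2 = (μ - 1)(μ + 2), so the eigenvalues are -2, 1.
μ=1: eigenvector (-3, -2).
μ=-2: eigenvector (2, 1).
P = [[-3, 2], [-2, 1]], D = diag(1, -2), P⁻¹ = [[1, -2], [2, -3]].
T⁵ = P·diag(1, -32)·P⁻¹ = [[-131, 198], [-66, 100]].
The requested entry is -131.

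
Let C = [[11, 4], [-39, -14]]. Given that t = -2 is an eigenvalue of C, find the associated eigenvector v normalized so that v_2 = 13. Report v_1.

-4

C + 2I = [[13, 4], [-39, -12]].
Solving (C + 2I)v = 0 gives the eigenspace spanned by (-4, 13).
With v_2 = 13, v = (-4, 13), so v_1 = -4.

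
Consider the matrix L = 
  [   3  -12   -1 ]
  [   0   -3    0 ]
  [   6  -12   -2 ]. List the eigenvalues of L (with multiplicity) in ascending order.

-3, 0, 1

Characteristic polynomial: p(λ) = λ^3 + 2λ^2 - 3λ = λ(λ - 1)(λ + 3).
Roots (with multiplicity): -3, 0, 1.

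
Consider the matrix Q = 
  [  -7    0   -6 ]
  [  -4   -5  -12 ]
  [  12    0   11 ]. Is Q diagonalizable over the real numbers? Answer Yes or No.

Characteristic polynomial: p(λ) = λ^3 + λ^2 - 25λ - 25 = (λ - 5)(λ + 1)(λ + 5).
All 3 eigenvalues are distinct, so Q is diagonalizable.

Yes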